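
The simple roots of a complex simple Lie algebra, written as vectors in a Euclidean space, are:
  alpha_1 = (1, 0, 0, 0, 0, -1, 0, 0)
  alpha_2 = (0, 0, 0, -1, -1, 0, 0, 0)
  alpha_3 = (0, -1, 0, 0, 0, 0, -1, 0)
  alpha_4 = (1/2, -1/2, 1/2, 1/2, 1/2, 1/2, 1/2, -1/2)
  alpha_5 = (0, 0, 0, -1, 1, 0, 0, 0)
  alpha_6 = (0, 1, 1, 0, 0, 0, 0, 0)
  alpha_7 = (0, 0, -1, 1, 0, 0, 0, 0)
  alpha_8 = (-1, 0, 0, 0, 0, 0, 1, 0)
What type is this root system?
Compute the Cartan integers a_ij = 2(alpha_i, alpha_j)/(alpha_j, alpha_j); the resulting 8x8 Cartan matrix is
[[2, 0, 0, 0, 0, 0, 0, -1], [0, 2, 0, -1, 0, 0, -1, 0], [0, 0, 2, 0, 0, -1, 0, -1], [0, -1, 0, 2, 0, 0, 0, 0], [0, 0, 0, 0, 2, 0, -1, 0], [0, 0, -1, 0, 0, 2, -1, 0], [0, -1, 0, 0, -1, -1, 2, 0], [-1, 0, -1, 0, 0, 0, 0, 2]].
All simple roots have the same length, so the diagram is simply laced. The associated Dynkin diagram is a chain of 7 nodes with one extra node attached to the third node from one end (E_8), so the type is E_8.

E_8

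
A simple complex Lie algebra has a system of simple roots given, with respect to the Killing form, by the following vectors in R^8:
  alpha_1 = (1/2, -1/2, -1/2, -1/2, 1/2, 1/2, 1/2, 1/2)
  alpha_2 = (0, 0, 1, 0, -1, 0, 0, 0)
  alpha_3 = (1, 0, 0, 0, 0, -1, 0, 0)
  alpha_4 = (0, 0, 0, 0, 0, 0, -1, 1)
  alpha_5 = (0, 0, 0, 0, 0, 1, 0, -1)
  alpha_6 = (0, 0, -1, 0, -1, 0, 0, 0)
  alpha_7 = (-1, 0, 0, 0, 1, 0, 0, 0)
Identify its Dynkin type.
Compute the Cartan integers a_ij = 2(alpha_i, alpha_j)/(alpha_j, alpha_j); the resulting 7x7 Cartan matrix is
[[2, -1, 0, 0, 0, 0, 0], [-1, 2, 0, 0, 0, 0, -1], [0, 0, 2, 0, -1, 0, -1], [0, 0, 0, 2, -1, 0, 0], [0, 0, -1, -1, 2, 0, 0], [0, 0, 0, 0, 0, 2, -1], [0, -1, -1, 0, 0, -1, 2]].
All simple roots have the same length, so the diagram is simply laced. The associated Dynkin diagram is a chain of 6 nodes with one extra node attached to the third node from one end (E_7), so the type is E_7.

E_7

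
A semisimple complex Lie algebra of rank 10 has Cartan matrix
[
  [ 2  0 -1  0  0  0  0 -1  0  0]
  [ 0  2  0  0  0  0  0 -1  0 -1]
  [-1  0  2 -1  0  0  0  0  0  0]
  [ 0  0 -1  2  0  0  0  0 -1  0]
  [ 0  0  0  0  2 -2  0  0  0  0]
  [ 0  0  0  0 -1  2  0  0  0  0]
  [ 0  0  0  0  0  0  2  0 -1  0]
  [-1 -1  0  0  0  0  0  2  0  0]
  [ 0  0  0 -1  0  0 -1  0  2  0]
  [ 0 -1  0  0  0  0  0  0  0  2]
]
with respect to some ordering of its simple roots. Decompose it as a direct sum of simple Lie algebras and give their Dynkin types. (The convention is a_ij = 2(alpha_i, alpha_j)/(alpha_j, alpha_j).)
A_8 ⊕ B_2

The diagram associated to this matrix has two connected components: the simple roots {alpha_1, alpha_2, alpha_3, alpha_4, alpha_7, alpha_8, alpha_9, alpha_10} form a chain of 8 nodes with single edges (A_8), and {alpha_5, alpha_6} form a chain of 2 nodes with a double edge at one end; the terminal node there is the unique short simple root (B_2). A semisimple Lie algebra decomposes uniquely as the direct sum of simple ideals, one per connected component of its Dynkin diagram, so g ≅ A_8 ⊕ B_2 (dimension 80 + 10 = 90).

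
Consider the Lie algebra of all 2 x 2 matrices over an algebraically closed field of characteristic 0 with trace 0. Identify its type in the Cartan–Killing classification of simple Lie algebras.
A_1 (sl(2))

This is sl(2), which has dimension 2^2 - 1 = 3 and rank 2 - 1 = 1 (a Cartan subalgebra is the diagonal traceless matrices). In the classification of classical Lie algebras, the special linear algebra sl(n+1) has type A_n; here n = 1, so the Dynkin diagram is a chain of 1 nodes with single edges (A_1). Hence the type is A_1.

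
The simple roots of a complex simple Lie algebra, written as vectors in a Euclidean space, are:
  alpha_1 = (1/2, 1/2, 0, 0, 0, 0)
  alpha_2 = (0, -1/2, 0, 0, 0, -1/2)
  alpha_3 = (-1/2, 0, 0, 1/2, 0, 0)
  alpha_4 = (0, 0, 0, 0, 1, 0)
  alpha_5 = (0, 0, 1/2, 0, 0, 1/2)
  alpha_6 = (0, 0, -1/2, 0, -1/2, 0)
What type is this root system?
C6

Compute the Cartan integers a_ij = 2(alpha_i, alpha_j)/(alpha_j, alpha_j); the resulting 6x6 Cartan matrix is
[[2, -1, -1, 0, 0, 0], [-1, 2, 0, 0, -1, 0], [-1, 0, 2, 0, 0, 0], [0, 0, 0, 2, 0, -2], [0, -1, 0, 0, 2, -1], [0, 0, 0, -1, -1, 2]].
The roots have two lengths (squared-length ratio 2:1); the short ones are alpha_{1,2,3,5,6}. The associated Dynkin diagram is a chain of 6 nodes with a double edge at one end; the terminal node there is the unique long simple root (C_6), so the type is C_6 (the algebra sp(12)).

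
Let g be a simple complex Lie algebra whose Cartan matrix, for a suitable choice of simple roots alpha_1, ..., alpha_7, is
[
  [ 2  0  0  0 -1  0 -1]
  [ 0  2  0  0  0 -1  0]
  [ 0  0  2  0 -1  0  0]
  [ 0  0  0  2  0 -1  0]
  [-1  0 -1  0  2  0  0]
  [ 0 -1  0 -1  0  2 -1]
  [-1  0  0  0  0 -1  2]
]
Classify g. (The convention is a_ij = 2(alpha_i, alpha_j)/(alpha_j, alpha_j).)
D_7 (so(14))

The matrix has rank 7 with 2's on the diagonal. Reading the off-diagonal entries as Dynkin edges (a single edge where a_ij = a_ji = -1; a double or triple edge where a_ij * a_ji = 2 or 3), the diagram is a chain of 5 nodes with a fork of two nodes at one end (D_7). One simple-root ordering that puts it in standard form is (alpha_3, alpha_5, alpha_1, alpha_7, alpha_6, alpha_2, alpha_4). So the algebra is type D_7, i.e. so(14).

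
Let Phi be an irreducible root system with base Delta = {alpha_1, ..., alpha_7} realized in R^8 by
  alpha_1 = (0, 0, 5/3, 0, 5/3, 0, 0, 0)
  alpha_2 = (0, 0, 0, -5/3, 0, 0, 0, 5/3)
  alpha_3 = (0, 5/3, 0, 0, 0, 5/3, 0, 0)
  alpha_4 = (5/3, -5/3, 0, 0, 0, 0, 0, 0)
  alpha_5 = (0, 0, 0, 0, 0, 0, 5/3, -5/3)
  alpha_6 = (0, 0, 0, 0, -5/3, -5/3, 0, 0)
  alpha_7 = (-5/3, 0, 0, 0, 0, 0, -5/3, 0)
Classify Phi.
Compute the Cartan integers a_ij = 2(alpha_i, alpha_j)/(alpha_j, alpha_j); the resulting 7x7 Cartan matrix is
[[2, 0, 0, 0, 0, -1, 0], [0, 2, 0, 0, -1, 0, 0], [0, 0, 2, -1, 0, -1, 0], [0, 0, -1, 2, 0, 0, -1], [0, -1, 0, 0, 2, 0, -1], [-1, 0, -1, 0, 0, 2, 0], [0, 0, 0, -1, -1, 0, 2]].
All simple roots have the same length, so the diagram is simply laced. The associated Dynkin diagram is a chain of 7 nodes with single edges (A_7), so the type is A_7 (the algebra sl(8)).

A_7 (sl(8))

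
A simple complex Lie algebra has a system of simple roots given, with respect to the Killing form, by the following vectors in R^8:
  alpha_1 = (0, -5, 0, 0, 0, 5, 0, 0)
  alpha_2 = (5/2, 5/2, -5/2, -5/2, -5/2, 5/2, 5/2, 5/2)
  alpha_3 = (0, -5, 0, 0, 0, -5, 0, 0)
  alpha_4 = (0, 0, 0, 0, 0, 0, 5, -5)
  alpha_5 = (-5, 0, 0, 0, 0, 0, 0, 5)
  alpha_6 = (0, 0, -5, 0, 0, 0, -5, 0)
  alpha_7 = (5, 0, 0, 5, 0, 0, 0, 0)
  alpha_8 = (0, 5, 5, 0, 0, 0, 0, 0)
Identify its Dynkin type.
Compute the Cartan integers a_ij = 2(alpha_i, alpha_j)/(alpha_j, alpha_j); the resulting 8x8 Cartan matrix is
[[2, 0, 0, 0, 0, 0, 0, -1], [0, 2, -1, 0, 0, 0, 0, 0], [0, -1, 2, 0, 0, 0, 0, -1], [0, 0, 0, 2, -1, -1, 0, 0], [0, 0, 0, -1, 2, 0, -1, 0], [0, 0, 0, -1, 0, 2, 0, -1], [0, 0, 0, 0, -1, 0, 2, 0], [-1, 0, -1, 0, 0, -1, 0, 2]].
All simple roots have the same length, so the diagram is simply laced. The associated Dynkin diagram is a chain of 7 nodes with one extra node attached to the third node from one end (E_8), so the type is E_8.

E_8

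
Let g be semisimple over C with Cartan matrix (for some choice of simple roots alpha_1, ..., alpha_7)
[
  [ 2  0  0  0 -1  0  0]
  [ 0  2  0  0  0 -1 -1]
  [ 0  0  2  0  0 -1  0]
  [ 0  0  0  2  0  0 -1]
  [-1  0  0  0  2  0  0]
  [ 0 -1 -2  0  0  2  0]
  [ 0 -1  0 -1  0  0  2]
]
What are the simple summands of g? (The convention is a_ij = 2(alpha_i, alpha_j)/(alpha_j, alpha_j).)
A2 + B5

The diagram associated to this matrix has two connected components: the simple roots {alpha_1, alpha_5} form a chain of 2 nodes with single edges (A_2), and {alpha_2, alpha_3, alpha_4, alpha_6, alpha_7} form a chain of 5 nodes with a double edge at one end; the terminal node there is the unique short simple root (B_5). A semisimple Lie algebra decomposes uniquely as the direct sum of simple ideals, one per connected component of its Dynkin diagram, so g ≅ A_2 ⊕ B_5 (dimension 8 + 55 = 63).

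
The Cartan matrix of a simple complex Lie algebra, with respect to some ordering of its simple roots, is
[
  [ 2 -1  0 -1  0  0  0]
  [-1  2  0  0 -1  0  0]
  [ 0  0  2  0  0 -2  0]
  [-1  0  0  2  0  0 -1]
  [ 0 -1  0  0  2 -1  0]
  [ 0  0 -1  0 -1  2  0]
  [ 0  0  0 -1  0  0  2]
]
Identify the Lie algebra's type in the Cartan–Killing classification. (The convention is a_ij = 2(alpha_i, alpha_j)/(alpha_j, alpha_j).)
C_7

The matrix has rank 7 with 2's on the diagonal. Reading the off-diagonal entries as Dynkin edges (a single edge where a_ij = a_ji = -1; a double or triple edge where a_ij * a_ji = 2 or 3), the diagram is a chain of 7 nodes with a double edge at one end; the terminal node there is the unique long simple root (C_7). One simple-root ordering that puts it in standard form is (alpha_7, alpha_4, alpha_1, alpha_2, alpha_5, alpha_6, alpha_3). So the algebra is type C_7, i.e. sp(14).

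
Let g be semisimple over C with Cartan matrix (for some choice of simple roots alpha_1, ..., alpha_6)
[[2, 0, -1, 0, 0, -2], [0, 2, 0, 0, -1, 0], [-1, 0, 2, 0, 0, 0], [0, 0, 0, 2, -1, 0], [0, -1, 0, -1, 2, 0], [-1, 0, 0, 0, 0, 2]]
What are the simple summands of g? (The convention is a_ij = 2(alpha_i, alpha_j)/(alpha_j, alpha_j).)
type A_3 + type B_3

The diagram associated to this matrix has two connected components: the simple roots {alpha_2, alpha_4, alpha_5} form a chain of 3 nodes with single edges (A_3), and {alpha_1, alpha_3, alpha_6} form a chain of 3 nodes with a double edge at one end; the terminal node there is the unique short simple root (B_3). A semisimple Lie algebra decomposes uniquely as the direct sum of simple ideals, one per connected component of its Dynkin diagram, so g ≅ A_3 ⊕ B_3 (dimension 15 + 21 = 36).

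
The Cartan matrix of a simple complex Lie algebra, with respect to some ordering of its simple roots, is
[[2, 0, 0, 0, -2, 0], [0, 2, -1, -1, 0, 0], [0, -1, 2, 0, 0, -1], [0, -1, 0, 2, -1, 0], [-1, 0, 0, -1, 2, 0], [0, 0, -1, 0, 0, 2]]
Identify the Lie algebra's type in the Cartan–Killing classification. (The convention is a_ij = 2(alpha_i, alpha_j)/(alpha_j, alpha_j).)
The matrix has rank 6 with 2's on the diagonal. Reading the off-diagonal entries as Dynkin edges (a single edge where a_ij = a_ji = -1; a double or triple edge where a_ij * a_ji = 2 or 3), the diagram is a chain of 6 nodes with a double edge at one end; the terminal node there is the unique long simple root (C_6). One simple-root ordering that puts it in standard form is (alpha_6, alpha_3, alpha_2, alpha_4, alpha_5, alpha_1). So the algebra is type C_6, i.e. sp(12).

type C_6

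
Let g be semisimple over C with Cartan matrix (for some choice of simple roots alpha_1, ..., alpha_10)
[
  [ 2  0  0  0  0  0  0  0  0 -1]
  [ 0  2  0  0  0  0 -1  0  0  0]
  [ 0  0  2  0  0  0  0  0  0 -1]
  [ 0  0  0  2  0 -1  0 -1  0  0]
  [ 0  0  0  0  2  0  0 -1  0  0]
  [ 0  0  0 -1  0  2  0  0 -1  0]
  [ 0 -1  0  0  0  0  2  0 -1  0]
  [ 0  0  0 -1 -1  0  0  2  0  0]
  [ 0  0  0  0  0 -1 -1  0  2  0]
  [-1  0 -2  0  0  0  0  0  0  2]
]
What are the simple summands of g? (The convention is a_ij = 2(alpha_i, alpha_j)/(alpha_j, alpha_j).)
The diagram associated to this matrix has two connected components: the simple roots {alpha_2, alpha_4, alpha_5, alpha_6, alpha_7, alpha_8, alpha_9} form a chain of 7 nodes with single edges (A_7), and {alpha_1, alpha_3, alpha_10} form a chain of 3 nodes with a double edge at one end; the terminal node there is the unique short simple root (B_3). A semisimple Lie algebra decomposes uniquely as the direct sum of simple ideals, one per connected component of its Dynkin diagram, so g ≅ A_7 ⊕ B_3 (dimension 63 + 21 = 84).

A_7 + B_3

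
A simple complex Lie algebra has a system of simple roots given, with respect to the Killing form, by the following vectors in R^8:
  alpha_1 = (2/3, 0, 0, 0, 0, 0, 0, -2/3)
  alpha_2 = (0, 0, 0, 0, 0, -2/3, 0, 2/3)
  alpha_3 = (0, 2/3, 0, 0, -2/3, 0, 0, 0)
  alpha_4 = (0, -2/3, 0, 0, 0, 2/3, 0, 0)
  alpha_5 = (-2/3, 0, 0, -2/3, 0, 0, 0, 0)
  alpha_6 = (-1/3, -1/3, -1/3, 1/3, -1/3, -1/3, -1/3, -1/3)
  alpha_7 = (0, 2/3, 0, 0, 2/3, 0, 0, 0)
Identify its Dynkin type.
E_7

Compute the Cartan integers a_ij = 2(alpha_i, alpha_j)/(alpha_j, alpha_j); the resulting 7x7 Cartan matrix is
[[2, -1, 0, 0, -1, 0, 0], [-1, 2, 0, -1, 0, 0, 0], [0, 0, 2, -1, 0, 0, 0], [0, -1, -1, 2, 0, 0, -1], [-1, 0, 0, 0, 2, 0, 0], [0, 0, 0, 0, 0, 2, -1], [0, 0, 0, -1, 0, -1, 2]].
All simple roots have the same length, so the diagram is simply laced. The associated Dynkin diagram is a chain of 6 nodes with one extra node attached to the third node from one end (E_7), so the type is E_7.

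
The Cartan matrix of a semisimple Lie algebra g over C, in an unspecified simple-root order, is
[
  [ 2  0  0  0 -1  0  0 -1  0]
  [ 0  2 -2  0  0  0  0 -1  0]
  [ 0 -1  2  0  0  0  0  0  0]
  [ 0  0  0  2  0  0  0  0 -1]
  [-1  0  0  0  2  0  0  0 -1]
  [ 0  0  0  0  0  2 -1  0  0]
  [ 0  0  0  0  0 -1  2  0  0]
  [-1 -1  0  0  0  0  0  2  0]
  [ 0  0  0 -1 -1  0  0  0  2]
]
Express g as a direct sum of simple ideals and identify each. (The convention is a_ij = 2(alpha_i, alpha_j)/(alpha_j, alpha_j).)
The diagram associated to this matrix has two connected components: the simple roots {alpha_6, alpha_7} form a chain of 2 nodes with single edges (A_2), and {alpha_1, alpha_2, alpha_3, alpha_4, alpha_5, alpha_8, alpha_9} form a chain of 7 nodes with a double edge at one end; the terminal node there is the unique short simple root (B_7). A semisimple Lie algebra decomposes uniquely as the direct sum of simple ideals, one per connected component of its Dynkin diagram, so g ≅ A_2 ⊕ B_7 (dimension 8 + 105 = 113).

A_2 + B_7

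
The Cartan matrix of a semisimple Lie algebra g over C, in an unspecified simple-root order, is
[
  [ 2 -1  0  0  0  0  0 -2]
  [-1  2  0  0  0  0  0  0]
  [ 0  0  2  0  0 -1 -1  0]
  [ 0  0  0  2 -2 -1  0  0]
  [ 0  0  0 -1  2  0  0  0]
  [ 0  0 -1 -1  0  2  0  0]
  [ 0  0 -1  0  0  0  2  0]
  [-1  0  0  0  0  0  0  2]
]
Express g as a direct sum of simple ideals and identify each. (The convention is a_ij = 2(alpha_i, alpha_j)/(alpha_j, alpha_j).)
The diagram associated to this matrix has two connected components: the simple roots {alpha_1, alpha_2, alpha_8} form a chain of 3 nodes with a double edge at one end; the terminal node there is the unique short simple root (B_3), and {alpha_3, alpha_4, alpha_5, alpha_6, alpha_7} form a chain of 5 nodes with a double edge at one end; the terminal node there is the unique short simple root (B_5). A semisimple Lie algebra decomposes uniquely as the direct sum of simple ideals, one per connected component of its Dynkin diagram, so g ≅ B_3 ⊕ B_5 (dimension 21 + 55 = 76).

B3 + B5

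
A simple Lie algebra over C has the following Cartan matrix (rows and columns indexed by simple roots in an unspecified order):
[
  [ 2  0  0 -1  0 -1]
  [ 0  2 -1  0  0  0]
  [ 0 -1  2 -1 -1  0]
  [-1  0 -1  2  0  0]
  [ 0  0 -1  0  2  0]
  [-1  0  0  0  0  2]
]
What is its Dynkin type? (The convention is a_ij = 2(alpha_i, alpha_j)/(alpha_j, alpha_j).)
D_6

The matrix has rank 6 with 2's on the diagonal. Reading the off-diagonal entries as Dynkin edges (a single edge where a_ij = a_ji = -1; a double or triple edge where a_ij * a_ji = 2 or 3), the diagram is a chain of 4 nodes with a fork of two nodes at one end (D_6). One simple-root ordering that puts it in standard form is (alpha_6, alpha_1, alpha_4, alpha_3, alpha_5, alpha_2). So the algebra is type D_6, i.e. so(12).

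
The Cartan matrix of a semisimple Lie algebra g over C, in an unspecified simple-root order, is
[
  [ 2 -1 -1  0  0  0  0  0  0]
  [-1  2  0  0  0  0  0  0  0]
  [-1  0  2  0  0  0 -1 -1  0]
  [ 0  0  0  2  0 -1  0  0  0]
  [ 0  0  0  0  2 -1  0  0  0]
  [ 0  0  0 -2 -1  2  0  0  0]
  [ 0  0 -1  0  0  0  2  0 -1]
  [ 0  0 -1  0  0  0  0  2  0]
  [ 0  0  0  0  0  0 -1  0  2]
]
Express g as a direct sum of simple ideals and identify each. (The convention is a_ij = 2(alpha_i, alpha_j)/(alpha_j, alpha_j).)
B_3 (so(7)) + E_6

The diagram associated to this matrix has two connected components: the simple roots {alpha_4, alpha_5, alpha_6} form a chain of 3 nodes with a double edge at one end; the terminal node there is the unique short simple root (B_3), and {alpha_1, alpha_2, alpha_3, alpha_7, alpha_8, alpha_9} form a chain of 5 nodes with one extra node attached to the third node from one end (E_6). A semisimple Lie algebra decomposes uniquely as the direct sum of simple ideals, one per connected component of its Dynkin diagram, so g ≅ B_3 ⊕ E_6 (dimension 21 + 78 = 99).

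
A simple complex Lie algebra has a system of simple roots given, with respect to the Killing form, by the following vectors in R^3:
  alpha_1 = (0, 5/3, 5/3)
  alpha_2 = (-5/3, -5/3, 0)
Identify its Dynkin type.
A2

Compute the Cartan integers a_ij = 2(alpha_i, alpha_j)/(alpha_j, alpha_j); the resulting 2x2 Cartan matrix is
[[2, -1], [-1, 2]].
All simple roots have the same length, so the diagram is simply laced. The associated Dynkin diagram is a chain of 2 nodes with single edges (A_2), so the type is A_2 (the algebra sl(3)).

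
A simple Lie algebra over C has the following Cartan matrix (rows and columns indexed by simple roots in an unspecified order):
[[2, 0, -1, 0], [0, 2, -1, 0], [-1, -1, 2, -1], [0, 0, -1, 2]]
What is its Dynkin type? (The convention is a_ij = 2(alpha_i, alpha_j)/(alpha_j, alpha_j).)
The matrix has rank 4 with 2's on the diagonal. Reading the off-diagonal entries as Dynkin edges (a single edge where a_ij = a_ji = -1; a double or triple edge where a_ij * a_ji = 2 or 3), the diagram is a chain of 2 nodes with a fork of two nodes at one end (D_4). One simple-root ordering that puts it in standard form is (alpha_4, alpha_3, alpha_1, alpha_2). So the algebra is type D_4, i.e. so(8).

type D_4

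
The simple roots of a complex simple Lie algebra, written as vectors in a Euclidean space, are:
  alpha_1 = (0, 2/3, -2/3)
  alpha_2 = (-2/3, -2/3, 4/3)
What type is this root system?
Compute the Cartan integers a_ij = 2(alpha_i, alpha_j)/(alpha_j, alpha_j); the resulting 2x2 Cartan matrix is
[[2, -1], [-3, 2]].
The roots have two lengths (squared-length ratio 3:1); the short ones are alpha_{1}. The associated Dynkin diagram is two nodes joined by a triple edge (G_2), so the type is G_2.

G_2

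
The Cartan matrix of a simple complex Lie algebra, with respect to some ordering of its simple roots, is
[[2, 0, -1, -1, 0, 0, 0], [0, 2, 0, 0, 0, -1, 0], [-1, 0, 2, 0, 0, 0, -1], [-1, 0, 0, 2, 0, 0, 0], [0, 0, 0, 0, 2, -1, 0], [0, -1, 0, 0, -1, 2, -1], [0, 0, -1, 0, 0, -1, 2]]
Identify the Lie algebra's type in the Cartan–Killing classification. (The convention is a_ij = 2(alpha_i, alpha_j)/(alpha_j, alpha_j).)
The matrix has rank 7 with 2's on the diagonal. Reading the off-diagonal entries as Dynkin edges (a single edge where a_ij = a_ji = -1; a double or triple edge where a_ij * a_ji = 2 or 3), the diagram is a chain of 5 nodes with a fork of two nodes at one end (D_7). One simple-root ordering that puts it in standard form is (alpha_4, alpha_1, alpha_3, alpha_7, alpha_6, alpha_5, alpha_2). So the algebra is type D_7, i.e. so(14).

D7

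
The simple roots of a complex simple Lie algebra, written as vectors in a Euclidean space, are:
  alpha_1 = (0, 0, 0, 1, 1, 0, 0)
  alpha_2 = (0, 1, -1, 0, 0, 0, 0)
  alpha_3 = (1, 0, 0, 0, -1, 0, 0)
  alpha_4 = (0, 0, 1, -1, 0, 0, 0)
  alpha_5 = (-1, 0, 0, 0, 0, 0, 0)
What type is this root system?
type B_5

Compute the Cartan integers a_ij = 2(alpha_i, alpha_j)/(alpha_j, alpha_j); the resulting 5x5 Cartan matrix is
[[2, 0, -1, -1, 0], [0, 2, 0, -1, 0], [-1, 0, 2, 0, -2], [-1, -1, 0, 2, 0], [0, 0, -1, 0, 2]].
The roots have two lengths (squared-length ratio 2:1); the short ones are alpha_{5}. The associated Dynkin diagram is a chain of 5 nodes with a double edge at one end; the terminal node there is the unique short simple root (B_5), so the type is B_5 (the algebra so(11)).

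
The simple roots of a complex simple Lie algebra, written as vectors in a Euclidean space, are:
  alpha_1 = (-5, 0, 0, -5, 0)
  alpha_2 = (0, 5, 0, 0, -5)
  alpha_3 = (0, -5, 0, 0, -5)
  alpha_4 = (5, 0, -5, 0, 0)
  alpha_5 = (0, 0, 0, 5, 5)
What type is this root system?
type D_5

Compute the Cartan integers a_ij = 2(alpha_i, alpha_j)/(alpha_j, alpha_j); the resulting 5x5 Cartan matrix is
[[2, 0, 0, -1, -1], [0, 2, 0, 0, -1], [0, 0, 2, 0, -1], [-1, 0, 0, 2, 0], [-1, -1, -1, 0, 2]].
All simple roots have the same length, so the diagram is simply laced. The associated Dynkin diagram is a chain of 3 nodes with a fork of two nodes at one end (D_5), so the type is D_5 (the algebra so(10)).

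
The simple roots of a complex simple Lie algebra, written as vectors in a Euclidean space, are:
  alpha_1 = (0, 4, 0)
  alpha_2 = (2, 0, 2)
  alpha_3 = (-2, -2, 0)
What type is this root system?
type C_3

Compute the Cartan integers a_ij = 2(alpha_i, alpha_j)/(alpha_j, alpha_j); the resulting 3x3 Cartan matrix is
[[2, 0, -2], [0, 2, -1], [-1, -1, 2]].
The roots have two lengths (squared-length ratio 2:1); the short ones are alpha_{2,3}. The associated Dynkin diagram is a chain of 3 nodes with a double edge at one end; the terminal node there is the unique long simple root (C_3), so the type is C_3 (the algebra sp(6)).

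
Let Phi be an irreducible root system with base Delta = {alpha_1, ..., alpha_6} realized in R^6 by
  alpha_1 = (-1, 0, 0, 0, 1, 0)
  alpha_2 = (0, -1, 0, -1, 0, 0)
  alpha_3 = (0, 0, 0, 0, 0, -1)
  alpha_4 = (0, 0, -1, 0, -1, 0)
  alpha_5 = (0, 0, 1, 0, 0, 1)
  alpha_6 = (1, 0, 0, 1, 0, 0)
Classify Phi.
B_6 (so(13))

Compute the Cartan integers a_ij = 2(alpha_i, alpha_j)/(alpha_j, alpha_j); the resulting 6x6 Cartan matrix is
[[2, 0, 0, -1, 0, -1], [0, 2, 0, 0, 0, -1], [0, 0, 2, 0, -1, 0], [-1, 0, 0, 2, -1, 0], [0, 0, -2, -1, 2, 0], [-1, -1, 0, 0, 0, 2]].
The roots have two lengths (squared-length ratio 2:1); the short ones are alpha_{3}. The associated Dynkin diagram is a chain of 6 nodes with a double edge at one end; the terminal node there is the unique short simple root (B_6), so the type is B_6 (the algebra so(13)).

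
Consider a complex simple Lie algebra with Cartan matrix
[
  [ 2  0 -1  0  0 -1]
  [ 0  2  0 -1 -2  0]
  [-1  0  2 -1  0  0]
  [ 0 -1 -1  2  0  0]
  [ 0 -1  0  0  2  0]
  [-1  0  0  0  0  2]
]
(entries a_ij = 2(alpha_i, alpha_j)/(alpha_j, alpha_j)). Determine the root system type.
The matrix has rank 6 with 2's on the diagonal. Reading the off-diagonal entries as Dynkin edges (a single edge where a_ij = a_ji = -1; a double or triple edge where a_ij * a_ji = 2 or 3), the diagram is a chain of 6 nodes with a double edge at one end; the terminal node there is the unique short simple root (B_6). One simple-root ordering that puts it in standard form is (alpha_6, alpha_1, alpha_3, alpha_4, alpha_2, alpha_5). So the algebra is type B_6, i.e. so(13).

type B_6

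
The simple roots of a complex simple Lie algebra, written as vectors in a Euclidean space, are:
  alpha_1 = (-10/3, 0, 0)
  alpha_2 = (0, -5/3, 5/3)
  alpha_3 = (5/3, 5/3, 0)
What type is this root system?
Compute the Cartan integers a_ij = 2(alpha_i, alpha_j)/(alpha_j, alpha_j); the resulting 3x3 Cartan matrix is
[[2, 0, -2], [0, 2, -1], [-1, -1, 2]].
The roots have two lengths (squared-length ratio 2:1); the short ones are alpha_{2,3}. The associated Dynkin diagram is a chain of 3 nodes with a double edge at one end; the terminal node there is the unique long simple root (C_3), so the type is C_3 (the algebra sp(6)).

C3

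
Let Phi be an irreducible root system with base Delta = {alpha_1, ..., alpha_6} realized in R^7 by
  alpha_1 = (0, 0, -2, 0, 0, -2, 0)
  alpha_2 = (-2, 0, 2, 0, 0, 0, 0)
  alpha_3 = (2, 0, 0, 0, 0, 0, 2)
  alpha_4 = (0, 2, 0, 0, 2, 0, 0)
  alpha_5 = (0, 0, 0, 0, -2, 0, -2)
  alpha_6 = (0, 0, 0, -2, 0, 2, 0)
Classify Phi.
A_6

Compute the Cartan integers a_ij = 2(alpha_i, alpha_j)/(alpha_j, alpha_j); the resulting 6x6 Cartan matrix is
[[2, -1, 0, 0, 0, -1], [-1, 2, -1, 0, 0, 0], [0, -1, 2, 0, -1, 0], [0, 0, 0, 2, -1, 0], [0, 0, -1, -1, 2, 0], [-1, 0, 0, 0, 0, 2]].
All simple roots have the same length, so the diagram is simply laced. The associated Dynkin diagram is a chain of 6 nodes with single edges (A_6), so the type is A_6 (the algebra sl(7)).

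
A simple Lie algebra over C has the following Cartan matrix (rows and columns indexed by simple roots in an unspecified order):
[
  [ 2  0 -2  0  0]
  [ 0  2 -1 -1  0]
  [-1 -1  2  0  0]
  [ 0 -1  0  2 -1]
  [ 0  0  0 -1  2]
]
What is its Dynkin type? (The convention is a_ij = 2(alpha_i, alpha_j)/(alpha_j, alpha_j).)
The matrix has rank 5 with 2's on the diagonal. Reading the off-diagonal entries as Dynkin edges (a single edge where a_ij = a_ji = -1; a double or triple edge where a_ij * a_ji = 2 or 3), the diagram is a chain of 5 nodes with a double edge at one end; the terminal node there is the unique long simple root (C_5). One simple-root ordering that puts it in standard form is (alpha_5, alpha_4, alpha_2, alpha_3, alpha_1). So the algebra is type C_5, i.e. sp(10).

C5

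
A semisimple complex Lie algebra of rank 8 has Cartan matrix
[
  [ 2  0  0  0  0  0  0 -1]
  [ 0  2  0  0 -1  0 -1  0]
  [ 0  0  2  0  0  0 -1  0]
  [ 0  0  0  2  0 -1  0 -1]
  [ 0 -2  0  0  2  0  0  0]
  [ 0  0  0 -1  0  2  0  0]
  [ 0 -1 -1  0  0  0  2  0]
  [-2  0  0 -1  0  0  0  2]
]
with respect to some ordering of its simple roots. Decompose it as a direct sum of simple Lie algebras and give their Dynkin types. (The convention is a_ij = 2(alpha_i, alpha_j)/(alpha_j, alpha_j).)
B4 + C4

The diagram associated to this matrix has two connected components: the simple roots {alpha_1, alpha_4, alpha_6, alpha_8} form a chain of 4 nodes with a double edge at one end; the terminal node there is the unique short simple root (B_4), and {alpha_2, alpha_3, alpha_5, alpha_7} form a chain of 4 nodes with a double edge at one end; the terminal node there is the unique long simple root (C_4). A semisimple Lie algebra decomposes uniquely as the direct sum of simple ideals, one per connected component of its Dynkin diagram, so g ≅ B_4 ⊕ C_4 (dimension 36 + 36 = 72).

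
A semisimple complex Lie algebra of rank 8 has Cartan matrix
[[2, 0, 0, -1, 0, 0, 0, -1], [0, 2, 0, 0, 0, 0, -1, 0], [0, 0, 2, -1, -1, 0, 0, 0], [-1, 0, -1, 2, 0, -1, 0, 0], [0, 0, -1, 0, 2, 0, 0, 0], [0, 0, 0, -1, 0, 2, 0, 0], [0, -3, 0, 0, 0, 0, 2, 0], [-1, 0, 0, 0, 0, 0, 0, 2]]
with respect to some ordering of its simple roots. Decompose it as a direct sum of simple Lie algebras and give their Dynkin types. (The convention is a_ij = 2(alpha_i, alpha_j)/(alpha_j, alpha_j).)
The diagram associated to this matrix has two connected components: the simple roots {alpha_1, alpha_3, alpha_4, alpha_5, alpha_6, alpha_8} form a chain of 5 nodes with one extra node attached to the third node from one end (E_6), and {alpha_2, alpha_7} form two nodes joined by a triple edge (G_2). A semisimple Lie algebra decomposes uniquely as the direct sum of simple ideals, one per connected component of its Dynkin diagram, so g ≅ E_6 ⊕ G_2 (dimension 78 + 14 = 92).

E6 + G2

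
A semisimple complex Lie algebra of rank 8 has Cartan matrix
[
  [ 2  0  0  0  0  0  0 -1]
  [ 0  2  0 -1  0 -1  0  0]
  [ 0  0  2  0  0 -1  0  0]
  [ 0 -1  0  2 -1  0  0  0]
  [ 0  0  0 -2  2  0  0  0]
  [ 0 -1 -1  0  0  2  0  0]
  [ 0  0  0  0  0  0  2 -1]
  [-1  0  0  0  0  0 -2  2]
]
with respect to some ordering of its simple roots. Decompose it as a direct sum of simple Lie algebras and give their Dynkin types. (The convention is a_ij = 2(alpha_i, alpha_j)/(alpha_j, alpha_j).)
B_3 ⊕ C_5

The diagram associated to this matrix has two connected components: the simple roots {alpha_1, alpha_7, alpha_8} form a chain of 3 nodes with a double edge at one end; the terminal node there is the unique short simple root (B_3), and {alpha_2, alpha_3, alpha_4, alpha_5, alpha_6} form a chain of 5 nodes with a double edge at one end; the terminal node there is the unique long simple root (C_5). A semisimple Lie algebra decomposes uniquely as the direct sum of simple ideals, one per connected component of its Dynkin diagram, so g ≅ B_3 ⊕ C_5 (dimension 21 + 55 = 76).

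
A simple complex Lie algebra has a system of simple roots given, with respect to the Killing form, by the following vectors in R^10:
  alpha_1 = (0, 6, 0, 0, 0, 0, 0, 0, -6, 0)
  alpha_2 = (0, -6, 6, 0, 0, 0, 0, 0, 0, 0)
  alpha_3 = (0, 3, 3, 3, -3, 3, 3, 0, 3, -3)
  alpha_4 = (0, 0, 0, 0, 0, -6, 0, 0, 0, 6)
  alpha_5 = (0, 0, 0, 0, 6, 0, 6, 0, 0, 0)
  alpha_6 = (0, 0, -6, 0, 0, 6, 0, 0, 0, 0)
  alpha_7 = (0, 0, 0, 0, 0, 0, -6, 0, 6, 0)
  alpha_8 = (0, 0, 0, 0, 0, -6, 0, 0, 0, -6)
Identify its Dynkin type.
E_8

Compute the Cartan integers a_ij = 2(alpha_i, alpha_j)/(alpha_j, alpha_j); the resulting 8x8 Cartan matrix is
[[2, -1, 0, 0, 0, 0, -1, 0], [-1, 2, 0, 0, 0, -1, 0, 0], [0, 0, 2, -1, 0, 0, 0, 0], [0, 0, -1, 2, 0, -1, 0, 0], [0, 0, 0, 0, 2, 0, -1, 0], [0, -1, 0, -1, 0, 2, 0, -1], [-1, 0, 0, 0, -1, 0, 2, 0], [0, 0, 0, 0, 0, -1, 0, 2]].
All simple roots have the same length, so the diagram is simply laced. The associated Dynkin diagram is a chain of 7 nodes with one extra node attached to the third node from one end (E_8), so the type is E_8.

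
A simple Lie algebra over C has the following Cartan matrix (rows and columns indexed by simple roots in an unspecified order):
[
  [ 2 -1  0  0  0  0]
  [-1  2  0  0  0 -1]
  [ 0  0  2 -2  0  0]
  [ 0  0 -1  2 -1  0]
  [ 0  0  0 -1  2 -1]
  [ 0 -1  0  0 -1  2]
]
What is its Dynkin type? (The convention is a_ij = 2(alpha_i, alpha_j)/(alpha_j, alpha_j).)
The matrix has rank 6 with 2's on the diagonal. Reading the off-diagonal entries as Dynkin edges (a single edge where a_ij = a_ji = -1; a double or triple edge where a_ij * a_ji = 2 or 3), the diagram is a chain of 6 nodes with a double edge at one end; the terminal node there is the unique long simple root (C_6). One simple-root ordering that puts it in standard form is (alpha_1, alpha_2, alpha_6, alpha_5, alpha_4, alpha_3). So the algebra is type C_6, i.e. sp(12).

C_6 (sp(12))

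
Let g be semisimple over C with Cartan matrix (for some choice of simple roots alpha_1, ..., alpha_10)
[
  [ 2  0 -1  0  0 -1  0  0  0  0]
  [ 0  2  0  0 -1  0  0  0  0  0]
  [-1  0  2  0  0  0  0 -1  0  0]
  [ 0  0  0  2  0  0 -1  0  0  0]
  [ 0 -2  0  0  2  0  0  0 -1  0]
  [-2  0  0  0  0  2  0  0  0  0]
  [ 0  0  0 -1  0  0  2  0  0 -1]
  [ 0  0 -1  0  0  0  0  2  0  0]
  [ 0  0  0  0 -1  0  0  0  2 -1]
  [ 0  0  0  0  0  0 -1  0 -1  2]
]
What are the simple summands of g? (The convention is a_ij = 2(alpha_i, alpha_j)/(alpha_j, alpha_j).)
The diagram associated to this matrix has two connected components: the simple roots {alpha_2, alpha_4, alpha_5, alpha_7, alpha_9, alpha_10} form a chain of 6 nodes with a double edge at one end; the terminal node there is the unique short simple root (B_6), and {alpha_1, alpha_3, alpha_6, alpha_8} form a chain of 4 nodes with a double edge at one end; the terminal node there is the unique long simple root (C_4). A semisimple Lie algebra decomposes uniquely as the direct sum of simple ideals, one per connected component of its Dynkin diagram, so g ≅ B_6 ⊕ C_4 (dimension 78 + 36 = 114).

B_6 ⊕ C_4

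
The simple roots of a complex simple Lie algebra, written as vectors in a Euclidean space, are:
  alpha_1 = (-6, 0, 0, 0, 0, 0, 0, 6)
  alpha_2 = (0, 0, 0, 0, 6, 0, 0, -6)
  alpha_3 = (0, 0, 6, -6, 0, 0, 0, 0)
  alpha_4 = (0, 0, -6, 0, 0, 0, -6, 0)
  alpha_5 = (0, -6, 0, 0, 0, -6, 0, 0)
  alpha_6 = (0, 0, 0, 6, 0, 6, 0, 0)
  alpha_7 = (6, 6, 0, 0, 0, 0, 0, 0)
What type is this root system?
Compute the Cartan integers a_ij = 2(alpha_i, alpha_j)/(alpha_j, alpha_j); the resulting 7x7 Cartan matrix is
[[2, -1, 0, 0, 0, 0, -1], [-1, 2, 0, 0, 0, 0, 0], [0, 0, 2, -1, 0, -1, 0], [0, 0, -1, 2, 0, 0, 0], [0, 0, 0, 0, 2, -1, -1], [0, 0, -1, 0, -1, 2, 0], [-1, 0, 0, 0, -1, 0, 2]].
All simple roots have the same length, so the diagram is simply laced. The associated Dynkin diagram is a chain of 7 nodes with single edges (A_7), so the type is A_7 (the algebra sl(8)).

A7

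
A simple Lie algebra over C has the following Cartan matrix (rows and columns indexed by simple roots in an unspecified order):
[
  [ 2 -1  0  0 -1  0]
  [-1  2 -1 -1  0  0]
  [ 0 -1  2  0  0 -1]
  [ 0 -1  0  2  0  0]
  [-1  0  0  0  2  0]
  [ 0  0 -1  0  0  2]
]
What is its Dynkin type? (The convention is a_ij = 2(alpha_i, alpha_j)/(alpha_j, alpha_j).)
The matrix has rank 6 with 2's on the diagonal. Reading the off-diagonal entries as Dynkin edges (a single edge where a_ij = a_ji = -1; a double or triple edge where a_ij * a_ji = 2 or 3), the diagram is a chain of 5 nodes with one extra node attached to the third node from one end (E_6). One simple-root ordering that puts it in standard form is (alpha_6, alpha_4, alpha_3, alpha_2, alpha_1, alpha_5). So the algebra is type E_6.

E_6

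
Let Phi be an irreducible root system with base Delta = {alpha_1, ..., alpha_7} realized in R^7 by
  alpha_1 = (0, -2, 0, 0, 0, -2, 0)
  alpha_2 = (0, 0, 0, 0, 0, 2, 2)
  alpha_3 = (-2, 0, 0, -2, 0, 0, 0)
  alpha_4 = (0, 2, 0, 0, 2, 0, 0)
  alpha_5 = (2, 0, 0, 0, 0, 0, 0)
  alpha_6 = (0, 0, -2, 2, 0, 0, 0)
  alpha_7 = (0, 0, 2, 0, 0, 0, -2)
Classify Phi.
type B_7

Compute the Cartan integers a_ij = 2(alpha_i, alpha_j)/(alpha_j, alpha_j); the resulting 7x7 Cartan matrix is
[[2, -1, 0, -1, 0, 0, 0], [-1, 2, 0, 0, 0, 0, -1], [0, 0, 2, 0, -2, -1, 0], [-1, 0, 0, 2, 0, 0, 0], [0, 0, -1, 0, 2, 0, 0], [0, 0, -1, 0, 0, 2, -1], [0, -1, 0, 0, 0, -1, 2]].
The roots have two lengths (squared-length ratio 2:1); the short ones are alpha_{5}. The associated Dynkin diagram is a chain of 7 nodes with a double edge at one end; the terminal node there is the unique short simple root (B_7), so the type is B_7 (the algebra so(15)).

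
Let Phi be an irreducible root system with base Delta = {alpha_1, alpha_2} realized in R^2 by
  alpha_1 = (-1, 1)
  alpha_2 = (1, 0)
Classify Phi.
Compute the Cartan integers a_ij = 2(alpha_i, alpha_j)/(alpha_j, alpha_j); the resulting 2x2 Cartan matrix is
[[2, -2], [-1, 2]].
The roots have two lengths (squared-length ratio 2:1); the short ones are alpha_{2}. The associated Dynkin diagram is a chain of 2 nodes with a double edge at one end; the terminal node there is the unique short simple root (B_2), so the type is B_2 (the algebra so(5)).

B2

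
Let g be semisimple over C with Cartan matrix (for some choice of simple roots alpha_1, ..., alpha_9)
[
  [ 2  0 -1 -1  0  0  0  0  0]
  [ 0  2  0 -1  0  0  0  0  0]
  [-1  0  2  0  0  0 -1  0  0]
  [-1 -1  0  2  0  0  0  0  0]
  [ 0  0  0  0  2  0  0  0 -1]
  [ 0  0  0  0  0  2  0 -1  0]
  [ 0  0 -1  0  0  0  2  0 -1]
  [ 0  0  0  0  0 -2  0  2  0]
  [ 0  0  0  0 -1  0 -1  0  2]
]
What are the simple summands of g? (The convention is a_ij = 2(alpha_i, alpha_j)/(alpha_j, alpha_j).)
type A_7 + type B_2

The diagram associated to this matrix has two connected components: the simple roots {alpha_1, alpha_2, alpha_3, alpha_4, alpha_5, alpha_7, alpha_9} form a chain of 7 nodes with single edges (A_7), and {alpha_6, alpha_8} form a chain of 2 nodes with a double edge at one end; the terminal node there is the unique short simple root (B_2). A semisimple Lie algebra decomposes uniquely as the direct sum of simple ideals, one per connected component of its Dynkin diagram, so g ≅ A_7 ⊕ B_2 (dimension 63 + 10 = 73).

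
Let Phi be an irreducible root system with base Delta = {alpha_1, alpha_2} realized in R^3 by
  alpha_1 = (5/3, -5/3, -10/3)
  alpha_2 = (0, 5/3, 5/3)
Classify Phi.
G2

Compute the Cartan integers a_ij = 2(alpha_i, alpha_j)/(alpha_j, alpha_j); the resulting 2x2 Cartan matrix is
[[2, -3], [-1, 2]].
The roots have two lengths (squared-length ratio 3:1); the short ones are alpha_{2}. The associated Dynkin diagram is two nodes joined by a triple edge (G_2), so the type is G_2.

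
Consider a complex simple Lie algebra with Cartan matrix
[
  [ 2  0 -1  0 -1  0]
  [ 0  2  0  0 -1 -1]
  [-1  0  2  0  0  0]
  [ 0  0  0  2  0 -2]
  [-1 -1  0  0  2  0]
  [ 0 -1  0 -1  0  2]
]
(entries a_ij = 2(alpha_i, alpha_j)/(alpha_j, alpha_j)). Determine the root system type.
C_6

The matrix has rank 6 with 2's on the diagonal. Reading the off-diagonal entries as Dynkin edges (a single edge where a_ij = a_ji = -1; a double or triple edge where a_ij * a_ji = 2 or 3), the diagram is a chain of 6 nodes with a double edge at one end; the terminal node there is the unique long simple root (C_6). One simple-root ordering that puts it in standard form is (alpha_3, alpha_1, alpha_5, alpha_2, alpha_6, alpha_4). So the algebra is type C_6, i.e. sp(12).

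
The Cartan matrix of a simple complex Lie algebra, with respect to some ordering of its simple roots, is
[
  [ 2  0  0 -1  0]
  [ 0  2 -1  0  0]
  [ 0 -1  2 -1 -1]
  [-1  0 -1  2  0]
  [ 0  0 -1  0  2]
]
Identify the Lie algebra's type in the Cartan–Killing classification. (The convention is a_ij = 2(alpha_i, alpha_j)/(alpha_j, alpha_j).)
type D_5

The matrix has rank 5 with 2's on the diagonal. Reading the off-diagonal entries as Dynkin edges (a single edge where a_ij = a_ji = -1; a double or triple edge where a_ij * a_ji = 2 or 3), the diagram is a chain of 3 nodes with a fork of two nodes at one end (D_5). One simple-root ordering that puts it in standard form is (alpha_1, alpha_4, alpha_3, alpha_5, alpha_2). So the algebra is type D_5, i.e. so(10).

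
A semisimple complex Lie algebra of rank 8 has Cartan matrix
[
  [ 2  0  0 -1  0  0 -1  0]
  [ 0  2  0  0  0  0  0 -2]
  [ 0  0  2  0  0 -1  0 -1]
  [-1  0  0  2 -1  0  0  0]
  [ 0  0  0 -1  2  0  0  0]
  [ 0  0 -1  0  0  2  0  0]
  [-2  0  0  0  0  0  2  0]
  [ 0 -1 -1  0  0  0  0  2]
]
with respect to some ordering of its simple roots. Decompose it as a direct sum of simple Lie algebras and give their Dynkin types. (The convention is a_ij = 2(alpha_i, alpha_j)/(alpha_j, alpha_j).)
The diagram associated to this matrix has two connected components: the simple roots {alpha_1, alpha_4, alpha_5, alpha_7} form a chain of 4 nodes with a double edge at one end; the terminal node there is the unique long simple root (C_4), and {alpha_2, alpha_3, alpha_6, alpha_8} form a chain of 4 nodes with a double edge at one end; the terminal node there is the unique long simple root (C_4). A semisimple Lie algebra decomposes uniquely as the direct sum of simple ideals, one per connected component of its Dynkin diagram, so g ≅ C_4 ⊕ C_4 (dimension 36 + 36 = 72).

C_4 (sp(8)) ⊕ C_4 (sp(8))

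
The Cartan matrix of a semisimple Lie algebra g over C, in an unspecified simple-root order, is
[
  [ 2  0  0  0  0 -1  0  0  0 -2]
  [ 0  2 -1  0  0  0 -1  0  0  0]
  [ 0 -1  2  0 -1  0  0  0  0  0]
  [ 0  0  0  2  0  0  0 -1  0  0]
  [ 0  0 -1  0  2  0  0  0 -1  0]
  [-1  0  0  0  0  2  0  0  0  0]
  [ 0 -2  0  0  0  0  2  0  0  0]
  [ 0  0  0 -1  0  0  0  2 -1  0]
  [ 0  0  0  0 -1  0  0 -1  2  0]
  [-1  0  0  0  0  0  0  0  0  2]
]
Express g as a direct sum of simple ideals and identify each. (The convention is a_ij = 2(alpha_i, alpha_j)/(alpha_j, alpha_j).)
The diagram associated to this matrix has two connected components: the simple roots {alpha_1, alpha_6, alpha_10} form a chain of 3 nodes with a double edge at one end; the terminal node there is the unique short simple root (B_3), and {alpha_2, alpha_3, alpha_4, alpha_5, alpha_7, alpha_8, alpha_9} form a chain of 7 nodes with a double edge at one end; the terminal node there is the unique long simple root (C_7). A semisimple Lie algebra decomposes uniquely as the direct sum of simple ideals, one per connected component of its Dynkin diagram, so g ≅ B_3 ⊕ C_7 (dimension 21 + 105 = 126).

B_3 (so(7)) ⊕ C_7 (sp(14))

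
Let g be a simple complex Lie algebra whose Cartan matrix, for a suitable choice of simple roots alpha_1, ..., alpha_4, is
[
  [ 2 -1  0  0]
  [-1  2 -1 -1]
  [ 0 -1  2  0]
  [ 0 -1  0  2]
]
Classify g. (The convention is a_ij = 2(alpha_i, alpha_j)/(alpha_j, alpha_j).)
The matrix has rank 4 with 2's on the diagonal. Reading the off-diagonal entries as Dynkin edges (a single edge where a_ij = a_ji = -1; a double or triple edge where a_ij * a_ji = 2 or 3), the diagram is a chain of 2 nodes with a fork of two nodes at one end (D_4). One simple-root ordering that puts it in standard form is (alpha_4, alpha_2, alpha_3, alpha_1). So the algebra is type D_4, i.e. so(8).

D_4 (so(8))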